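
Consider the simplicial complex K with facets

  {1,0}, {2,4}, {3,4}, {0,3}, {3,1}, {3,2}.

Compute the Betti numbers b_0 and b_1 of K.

Take the total order 0 < 1 < 2 < 3 < 4 on the vertex set. Then K (dimension 1) consists of the simplices:

  0-simplices (5): [0], [1], [2], [3], [4]
  1-simplices (6): [0,1], [0,3], [1,3], [2,3], [2,4], [3,4]

Hence C_0 ≅ Z^5, C_1 ≅ Z^6.

∂_1: C_1 → C_0 sends each edge [p,q] (with p < q) to q − p.
This gives a 5×6 integer matrix of rank 4; reducing to Smith normal form yields diagonal entries (1,1,1,1).

Reading off H_k = ker ∂_k / im ∂_{k+1}:

  H_0: rank C_0 − rank ∂_1 = 5 − 4 = 1, and the invariant factors of ∂_1 are all 1, so H_0 = Z.
  H_1: rank ker ∂_1 − rank ∂_2 = (6 − 4) − 0 = 2, and there is no ∂_2, so H_1 = Z^2.

Hence the Betti numbers are b_0 = 1, b_1 = 2.

b_0 = 1, b_1 = 2.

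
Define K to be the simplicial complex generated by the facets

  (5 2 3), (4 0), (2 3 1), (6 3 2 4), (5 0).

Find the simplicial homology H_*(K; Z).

K has 7 vertices, 12 edges, 6 triangles, 1 3-simplex.
rank ∂_0 = 0, rank ∂_1 = 6 ⇒ b_0 = 7 − 0 − 6 = 1; all invariant factors of ∂_1 are 1 so no torsion. So H_0 = Z.
rank ∂_1 = 6, rank ∂_2 = 5 ⇒ b_1 = 12 − 6 − 5 = 1; all invariant factors of ∂_2 are 1 so no torsion. So H_1 = Z.
rank ∂_2 = 5, rank ∂_3 = 1 ⇒ b_2 = 6 − 5 − 1 = 0; all invariant factors of ∂_3 are 1 so no torsion. So H_2 = 0.
rank ∂_3 = 1, rank ∂_4 = 0 ⇒ b_3 = 1 − 1 − 0 = 0. So H_3 = 0.

H_0 ≅ Z,  H_1 ≅ Z,  H_2 = 0,  H_3 = 0.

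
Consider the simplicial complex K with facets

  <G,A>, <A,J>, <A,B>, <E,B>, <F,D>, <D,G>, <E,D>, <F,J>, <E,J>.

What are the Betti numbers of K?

Take the total order A < B < D < E < F < G < J on the vertex set. Then K (dimension 1) consists of the simplices:

  0-simplices (7): A, B, D, E, F, G, J
  1-simplices (9): AB, AG, AJ, BE, DE, DF, DG, EJ, FJ

giving chain groups C_0 ≅ Z^7, C_1 ≅ Z^9.

∂_1: C_1 → C_0 maps an edge to its endpoints' difference, ∂[p,q] = q − p.
The 7×9 boundary matrix has rank 6 and Smith normal form diag(1,1,1,1,1,1).

From H_k ≅ ker(∂_k) / im(∂_{k+1}) we obtain:

  H_0: rank C_0 − rank ∂_1 = 7 − 6 = 1, and the invariant factors of ∂_1 are all 1, so H_0 = Z.
  H_1: rank ker ∂_1 − rank ∂_2 = (9 − 6) − 0 = 3, and there is no ∂_2, so H_1 = Z^3.

Hence the Betti numbers are b_0 = 1, b_1 = 3.

b_0 = 1, b_1 = 3.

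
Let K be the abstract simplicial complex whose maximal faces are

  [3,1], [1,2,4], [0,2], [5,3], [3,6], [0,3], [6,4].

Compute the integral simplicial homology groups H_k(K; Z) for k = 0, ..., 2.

H_0 ≅ Z,  H_1 ≅ Z^2,  H_2 = 0.

Fix the vertex order 0 < 1 < 2 < 3 < 4 < 5 < 6 and write every simplex with vertices in increasing order. Then dim K = 2 and the simplices of K are:

  0-simplices (7): [0], [1], [2], [3], [4], [5], [6]
  1-simplices (9): [0,2], [0,3], [1,2], [1,3], [1,4], [2,4], [3,5], [3,6], [4,6]
  2-simplices (1): [1,2,4]

Hence C_0 ≅ Z^7, C_1 ≅ Z^9, C_2 ≅ Z^1.

∂_1: C_1 → C_0 sends each edge [p,q] (with p < q) to q − p. For instance
  ∂[3,6] = [6] − [3].
The resulting 7×9 matrix has rank 6, and its Smith normal form has invariant factors (1,1,1,1,1,1).

The boundary map ∂_2: C_2 → C_1 acts by ∂[p,q,r] = [q,r] − [p,r] + [p,q]. For instance
  ∂[1,2,4] = [2,4] − [1,4] + [1,2].
The resulting 9×1 matrix has rank 1, and its Smith normal form has invariant factors (1).

Now H_k = ker ∂_k / im ∂_{k+1}, so:

  H_0: rank C_0 − rank ∂_1 = 7 − 6 = 1, and the invariant factors of ∂_1 are all 1, so H_0 ≅ Z.
  H_1: rank ker ∂_1 − rank ∂_2 = (9 − 6) − 1 = 2, and the invariant factors of ∂_2 are all 1, so H_1 ≅ Z^2.
  H_2: rank ker ∂_2 − rank ∂_3 = (1 − 1) − 0 = 0, and there is no ∂_3, so H_2 ≅ 0.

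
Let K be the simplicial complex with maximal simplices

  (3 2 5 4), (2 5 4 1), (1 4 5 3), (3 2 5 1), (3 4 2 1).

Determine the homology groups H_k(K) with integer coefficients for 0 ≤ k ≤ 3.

Take the total order 1 < 2 < 3 < 4 < 5 on the vertex set. Then K (dimension 3) consists of the simplices:

  0-simplices (5): [1], [2], [3], [4], [5]
  1-simplices (10): [1,2], [1,3], [1,4], [1,5], [2,3], [2,4], [2,5], [3,4], [3,5], [4,5]
  2-simplices (10): [1,2,3], [1,2,4], [1,2,5], [1,3,4], [1,3,5], [1,4,5], [2,3,4], [2,3,5], [2,4,5], [3,4,5]
  3-simplices (5): [1,2,3,4], [1,2,3,5], [1,2,4,5], [1,3,4,5], [2,3,4,5]

so the chain groups are C_0 ≅ Z^5, C_1 ≅ Z^10, C_2 ≅ Z^10, C_3 ≅ Z^5.

Boundary ∂_1: C_1 → C_0 is given by ∂[p,q] = [q] − [p]. For instance
  ∂[4,5] = [5] − [4].
As a 5×10 matrix over Z this has rank 4, with invariant factors (1,1,1,1).

∂_2: C_2 → C_1 maps a triangle to the signed sum of its edges. For instance
  ∂[1,3,4] = [3,4] − [1,4] + [1,3],
  ∂[2,4,5] = [4,5] − [2,5] + [2,4].
The 10×10 boundary matrix has rank 6 and Smith normal form diag(1,1,1,1,1,1).

The boundary map ∂_3: C_3 → C_2 sends each 3-simplex σ to the alternating sum Σ_i (−1)^i (σ with its i-th vertex removed). For instance
  ∂[2,3,4,5] = [3,4,5] − [2,4,5] + [2,3,5] − [2,3,4],
  ∂[1,2,4,5] = [2,4,5] − [1,4,5] + [1,2,5] − [1,2,4].
This gives a 10×5 integer matrix of rank 4; reducing to Smith normal form yields diagonal entries (1,1,1,1).

From H_k ≅ ker(∂_k) / im(∂_{k+1}) we obtain:

  H_0: rank C_0 − rank ∂_1 = 5 − 4 = 1, and the invariant factors of ∂_1 are all 1, so H_0 = Z.
  H_1: rank ker ∂_1 − rank ∂_2 = (10 − 4) − 6 = 0, and the invariant factors of ∂_2 are all 1, so H_1 = 0.
  H_2: rank ker ∂_2 − rank ∂_3 = (10 − 6) − 4 = 0, and the invariant factors of ∂_3 are all 1, so H_2 = 0.
  H_3: rank ker ∂_3 − rank ∂_4 = (5 − 4) − 0 = 1, and there is no ∂_4, so H_3 = Z.

H_0 ≅ Z,  H_1 = 0,  H_2 = 0,  H_3 ≅ Z.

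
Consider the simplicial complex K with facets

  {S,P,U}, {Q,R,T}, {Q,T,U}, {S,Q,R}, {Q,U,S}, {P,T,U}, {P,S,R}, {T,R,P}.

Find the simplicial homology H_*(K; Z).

We work with the vertex ordering P < Q < R < S < T < U. The simplices of K, each written with vertices in increasing order, are:

  0-simplices (6): P, Q, R, S, T, U
  1-simplices (12): PR, PS, PT, PU, QR, QS, QT, QU, RS, RT, SU, TU
  2-simplices (8): PRS, PRT, PSU, PTU, QRS, QRT, QSU, QTU

so the chain groups are C_0 ≅ Z^6, C_1 ≅ Z^12, C_2 ≅ Z^8.

The boundary map ∂_1: C_1 → C_0 sends each edge [p,q] (with p < q) to q − p. For instance
  ∂PU = U − P.
This gives a 6×12 integer matrix of rank 5; reducing to Smith normal form yields diagonal entries (1,1,1,1,1).

The boundary map ∂_2: C_2 → C_1 maps a triangle to the signed sum of its edges. For instance
  ∂QSU = SU − QU + QS,
  ∂PSU = SU − PU + PS.
The 12×8 boundary matrix has rank 7 and Smith normal form diag(1,1,1,1,1,1,1).

Reading off H_k = ker ∂_k / im ∂_{k+1}:

  H_0: rank C_0 − rank ∂_1 = 6 − 5 = 1, and the invariant factors of ∂_1 are all 1, so H_0 ≅ Z.
  H_1: rank ker ∂_1 − rank ∂_2 = (12 − 5) − 7 = 0, and the invariant factors of ∂_2 are all 1, so H_1 ≅ 0.
  H_2: rank ker ∂_2 − rank ∂_3 = (8 − 7) − 0 = 1, and there is no ∂_3, so H_2 ≅ Z.

As a check, the Euler characteristic is 6 − 12 + 8 = 2, which agrees with 1 − 0 + 1 = 2.

H_0 = Z,  H_1 = 0,  H_2 = Z.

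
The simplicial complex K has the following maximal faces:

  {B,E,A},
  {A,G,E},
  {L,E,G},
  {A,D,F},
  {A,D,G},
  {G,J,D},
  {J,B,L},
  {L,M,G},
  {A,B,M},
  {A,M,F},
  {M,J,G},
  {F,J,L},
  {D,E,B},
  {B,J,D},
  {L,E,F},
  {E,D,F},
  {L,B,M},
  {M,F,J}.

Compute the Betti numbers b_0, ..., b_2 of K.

b_0 = 1, b_1 = 1, b_2 = 0.

We work with the vertex ordering A < B < D < E < F < G < J < L < M. The simplices of K, each written with vertices in increasing order, are:

  0-simplices (9): A, B, D, E, F, G, J, L, M
  1-simplices (27): AB, AD, AE, AF, AG, AM, BD, BE, BJ, BL, BM, DE, DF, DG, DJ, EF, EG, EL, FJ, FL, FM, GJ, GL, GM, JL, JM, LM
  2-simplices (18): ABE, ABM, ADF, ADG, AEG, AFM, BDE, BDJ, BJL, BLM, DEF, DGJ, EFL, EGL, FJL, FJM, GJM, GLM

so the chain groups are C_0 ≅ Z^9, C_1 ≅ Z^27, C_2 ≅ Z^18.

∂_1: C_1 → C_0 sends each edge [p,q] (with p < q) to q − p. For instance
  ∂BD = D − B.
The resulting 9×27 matrix has rank 8, and its Smith normal form has invariant factors (1,1,1,1,1,1,1,1).

∂_2: C_2 → C_1 acts by ∂[p,q,r] = [q,r] − [p,r] + [p,q]. For instance
  ∂BJL = JL − BL + BJ,
  ∂FJL = JL − FL + FJ.
The resulting 27×18 matrix has rank 18, and its Smith normal form has invariant factors (1,1,1,1,1,1,1,1,1,1,1,1,1,1,1,1,1,2).

From H_k ≅ ker(∂_k) / im(∂_{k+1}) we obtain:

  H_0: rank C_0 − rank ∂_1 = 9 − 8 = 1, and the invariant factors of ∂_1 are all 1, so H_0 ≅ Z.
  H_1: rank ker ∂_1 − rank ∂_2 = (27 − 8) − 18 = 1, and ∂_2 has invariant factor 2 > 1, so H_1 ≅ Z ⊕ Z_2.
  H_2: rank ker ∂_2 − rank ∂_3 = (18 − 18) − 0 = 0, and there is no ∂_3, so H_2 ≅ 0.

As a check, the Euler characteristic is 9 − 27 + 18 = 0, which agrees with 1 − 1 + 0 = 0.

Hence the Betti numbers are b_0 = 1, b_1 = 1, b_2 = 0.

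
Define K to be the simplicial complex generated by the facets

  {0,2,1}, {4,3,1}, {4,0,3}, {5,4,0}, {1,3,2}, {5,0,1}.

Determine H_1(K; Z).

H_1 ≅ Z.

Fix the vertex order 0 < 1 < 2 < 3 < 4 < 5 and write every simplex with vertices in increasing order. Then dim K = 2 and the simplices of K are:

  0-simplices (6): [0], [1], [2], [3], [4], [5]
  1-simplices (12): [0,1], [0,2], [0,3], [0,4], [0,5], [1,2], [1,3], [1,4], [1,5], [2,3], [3,4], [4,5]
  2-simplices (6): [0,1,2], [0,1,5], [0,3,4], [0,4,5], [1,2,3], [1,3,4]

giving chain groups C_0 ≅ Z^6, C_1 ≅ Z^12, C_2 ≅ Z^6.

Boundary ∂_1: C_1 → C_0 maps an edge to its endpoints' difference, ∂[p,q] = q − p. For instance
  ∂[1,5] = [5] − [1].
The 6×12 boundary matrix has rank 5 and Smith normal form diag(1,1,1,1,1).

Boundary ∂_2: C_2 → C_1 sends each 2-simplex [p,q,r] to [q,r] − [p,r] + [p,q]. For instance
  ∂[1,2,3] = [2,3] − [1,3] + [1,2],
  ∂[0,4,5] = [4,5] − [0,5] + [0,4].
The resulting 12×6 matrix has rank 6, and its Smith normal form has invariant factors (1,1,1,1,1,1).

From H_k ≅ ker(∂_k) / im(∂_{k+1}) we obtain:

  H_1: rank ker ∂_1 − rank ∂_2 = (12 − 5) − 6 = 1, and the invariant factors of ∂_2 are all 1, so H_1 = Z.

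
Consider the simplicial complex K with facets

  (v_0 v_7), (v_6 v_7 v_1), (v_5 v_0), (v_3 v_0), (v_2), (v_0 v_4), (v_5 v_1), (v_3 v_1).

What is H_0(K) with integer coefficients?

We work with the vertex ordering v_0 < v_1 < v_2 < v_3 < v_4 < v_5 < v_6 < v_7. The simplices of K, each written with vertices in increasing order, are:

  0-simplices (8): [v_0], [v_1], [v_2], [v_3], [v_4], [v_5], [v_6], [v_7]
  1-simplices (9): [v_0,v_3], [v_0,v_4], [v_0,v_5], [v_0,v_7], [v_1,v_3], [v_1,v_5], [v_1,v_6], [v_1,v_7], [v_6,v_7]
  2-simplices (1): [v_1,v_6,v_7]

so the chain groups are C_0 ≅ Z^8, C_1 ≅ Z^9, C_2 ≅ Z^1.

The boundary map ∂_1: C_1 → C_0 is given by ∂[p,q] = [q] − [p]. For instance
  ∂[v_0,v_5] = [v_5] − [v_0].
This gives a 8×9 integer matrix of rank 6; reducing to Smith normal form yields diagonal entries (1,1,1,1,1,1).

∂_2: C_2 → C_1 acts by ∂[p,q,r] = [q,r] − [p,r] + [p,q]. For instance
  ∂[v_1,v_6,v_7] = [v_6,v_7] − [v_1,v_7] + [v_1,v_6].
The 9×1 boundary matrix has rank 1 and Smith normal form diag(1).

Computing H_k = (kernel of ∂_k) / (image of ∂_{k+1}):

  H_0: rank C_0 − rank ∂_1 = 8 − 6 = 2, and the invariant factors of ∂_1 are all 1, so H_0 ≅ Z^2.

H_0 = Z^2.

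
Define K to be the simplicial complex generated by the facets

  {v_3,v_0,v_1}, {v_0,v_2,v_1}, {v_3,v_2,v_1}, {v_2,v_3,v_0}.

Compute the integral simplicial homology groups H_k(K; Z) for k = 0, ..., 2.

Take the total order v_0 < v_1 < v_2 < v_3 on the vertex set. Then K (dimension 2) consists of the simplices:

  0-simplices (4): [v_0], [v_1], [v_2], [v_3]
  1-simplices (6): [v_0,v_1], [v_0,v_2], [v_0,v_3], [v_1,v_2], [v_1,v_3], [v_2,v_3]
  2-simplices (4): [v_0,v_1,v_2], [v_0,v_1,v_3], [v_0,v_2,v_3], [v_1,v_2,v_3]

Hence C_0 ≅ Z^4, C_1 ≅ Z^6, C_2 ≅ Z^4.

Boundary ∂_1: C_1 → C_0 sends each edge [p,q] (with p < q) to q − p.
The resulting 4×6 matrix has rank 3, and its Smith normal form has invariant factors (1,1,1).

Boundary ∂_2: C_2 → C_1 acts by ∂[p,q,r] = [q,r] − [p,r] + [p,q]. For instance
  ∂[v_0,v_2,v_3] = [v_2,v_3] − [v_0,v_3] + [v_0,v_2],
  ∂[v_0,v_1,v_3] = [v_1,v_3] − [v_0,v_3] + [v_0,v_1].
As a 6×4 matrix over Z this has rank 3, with invariant factors (1,1,1).

From H_k ≅ ker(∂_k) / im(∂_{k+1}) we obtain:

  H_0: rank C_0 − rank ∂_1 = 4 − 3 = 1, and the invariant factors of ∂_1 are all 1, so H_0 ≅ Z.
  H_1: rank ker ∂_1 − rank ∂_2 = (6 − 3) − 3 = 0, and the invariant factors of ∂_2 are all 1, so H_1 ≅ 0.
  H_2: rank ker ∂_2 − rank ∂_3 = (4 − 3) − 0 = 1, and there is no ∂_3, so H_2 ≅ Z.

H_0 = Z,  H_1 = 0,  H_2 = Z.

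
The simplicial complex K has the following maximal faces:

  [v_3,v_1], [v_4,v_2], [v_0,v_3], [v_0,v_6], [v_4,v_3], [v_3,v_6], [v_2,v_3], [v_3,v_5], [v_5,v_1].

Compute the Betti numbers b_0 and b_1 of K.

Order the vertices as v_0 < v_1 < v_2 < v_3 < v_4 < v_5 < v_6. Listing each simplex with vertices in this order, K has dimension 1 with simplices:

  0-simplices (7): [v_0], [v_1], [v_2], [v_3], [v_4], [v_5], [v_6]
  1-simplices (9): [v_0,v_3], [v_0,v_6], [v_1,v_3], [v_1,v_5], [v_2,v_3], [v_2,v_4], [v_3,v_4], [v_3,v_5], [v_3,v_6]

so the chain groups are C_0 ≅ Z^7, C_1 ≅ Z^9.

Boundary ∂_1: C_1 → C_0 sends each edge [p,q] (with p < q) to q − p.
As a 7×9 matrix over Z this has rank 6, with invariant factors (1,1,1,1,1,1).

Reading off H_k = ker ∂_k / im ∂_{k+1}:

  H_0: rank C_0 − rank ∂_1 = 7 − 6 = 1, and the invariant factors of ∂_1 are all 1, so H_0 = Z.
  H_1: rank ker ∂_1 − rank ∂_2 = (9 − 6) − 0 = 3, and there is no ∂_2, so H_1 = Z^3.

As a check, the Euler characteristic is 7 − 9 = -2, which agrees with 1 − 3 = -2.
(K is a triangulation of a wedge of 3 circles.)

Hence the Betti numbers are b_0 = 1, b_1 = 3.

b_0 = 1, b_1 = 3.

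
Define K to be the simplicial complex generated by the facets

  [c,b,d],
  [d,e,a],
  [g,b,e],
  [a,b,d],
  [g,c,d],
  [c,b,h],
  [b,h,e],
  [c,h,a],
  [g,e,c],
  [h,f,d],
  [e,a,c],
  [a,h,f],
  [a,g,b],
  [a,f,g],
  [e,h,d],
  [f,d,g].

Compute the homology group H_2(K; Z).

Order the vertices as a < b < c < d < e < f < g < h. Listing each simplex with vertices in this order, K has dimension 2 with simplices:

  0-simplices (8): a, b, c, d, e, f, g, h
  1-simplices (24): ab, ac, ad, ae, af, ag, ah, bc, bd, be, bg, bh, cd, ce, cg, ch, de, df, dg, dh, eg, eh, fg, fh
  2-simplices (16): abd, abg, ace, ach, ade, afg, afh, bcd, bch, beg, beh, cdg, ceg, deh, dfg, dfh

so the chain groups are C_0 ≅ Z^8, C_1 ≅ Z^24, C_2 ≅ Z^16.

The boundary map ∂_1: C_1 → C_0 is given by ∂[p,q] = [q] − [p].
This gives a 8×24 integer matrix of rank 7; reducing to Smith normal form yields diagonal entries (1,1,1,1,1,1,1).

The boundary map ∂_2: C_2 → C_1 maps a triangle to the signed sum of its edges. For instance
  ∂beg = eg − bg + be,
  ∂bcd = cd − bd + bc.
As a 24×16 matrix over Z this has rank 15, with invariant factors (1,1,1,1,1,1,1,1,1,1,1,1,1,1,1).

From H_k ≅ ker(∂_k) / im(∂_{k+1}) we obtain:

  H_2: rank ker ∂_2 − rank ∂_3 = (16 − 15) − 0 = 1, and there is no ∂_3, so H_2 ≅ Z.

H_2 ≅ Z.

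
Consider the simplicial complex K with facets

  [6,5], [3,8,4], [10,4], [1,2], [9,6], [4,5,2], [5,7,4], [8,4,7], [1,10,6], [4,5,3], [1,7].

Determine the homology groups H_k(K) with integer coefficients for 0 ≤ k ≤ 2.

H_0 ≅ Z,  H_1 ≅ Z^3,  H_2 = 0.

Order the vertices as 1 < 2 < 3 < 4 < 5 < 6 < 7 < 8 < 9 < 10. Listing each simplex with vertices in this order, K has dimension 2 with simplices:

  0-simplices (10): [1], [2], [3], [4], [5], [6], [7], [8], [9], [10]
  1-simplices (18): [1,2], [1,6], [1,7], [1,10], [2,4], [2,5], [3,4], [3,5], [3,8], [4,5], [4,7], [4,8], [4,10], [5,6], [5,7], [6,9], [6,10], [7,8]
  2-simplices (6): [1,6,10], [2,4,5], [3,4,5], [3,4,8], [4,5,7], [4,7,8]

giving chain groups C_0 ≅ Z^10, C_1 ≅ Z^18, C_2 ≅ Z^6.

Boundary ∂_1: C_1 → C_0 sends each edge [p,q] (with p < q) to q − p.
The 10×18 boundary matrix has rank 9 and Smith normal form diag(1,1,1,1,1,1,1,1,1).

The boundary map ∂_2: C_2 → C_1 maps a triangle to the signed sum of its edges. For instance
  ∂[4,5,7] = [5,7] − [4,7] + [4,5],
  ∂[3,4,5] = [4,5] − [3,5] + [3,4].
The 18×6 boundary matrix has rank 6 and Smith normal form diag(1,1,1,1,1,1).

Now H_k = ker ∂_k / im ∂_{k+1}, so:

  H_0: rank C_0 − rank ∂_1 = 10 − 9 = 1, and the invariant factors of ∂_1 are all 1, so H_0 ≅ Z.
  H_1: rank ker ∂_1 − rank ∂_2 = (18 − 9) − 6 = 3, and the invariant factors of ∂_2 are all 1, so H_1 ≅ Z^3.
  H_2: rank ker ∂_2 − rank ∂_3 = (6 − 6) − 0 = 0, and there is no ∂_3, so H_2 ≅ 0.

As a check, the Euler characteristic is 10 − 18 + 6 = -2, which agrees with 1 − 3 + 0 = -2.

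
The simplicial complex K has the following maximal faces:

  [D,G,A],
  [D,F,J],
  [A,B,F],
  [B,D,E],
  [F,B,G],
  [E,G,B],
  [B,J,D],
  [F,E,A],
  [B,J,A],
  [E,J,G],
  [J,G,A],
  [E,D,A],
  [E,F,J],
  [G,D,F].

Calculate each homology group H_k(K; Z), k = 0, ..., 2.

H_0 ≅ Z,  H_1 ≅ Z^2,  H_2 ≅ Z.

Take the total order A < B < D < E < F < G < J on the vertex set. Then K (dimension 2) consists of the simplices:

  0-simplices (7): A, B, D, E, F, G, J
  1-simplices (21): AB, AD, AE, AF, AG, AJ, BD, BE, BF, BG, BJ, DE, DF, DG, DJ, EF, EG, EJ, FG, FJ, GJ
  2-simplices (14): ABF, ABJ, ADE, ADG, AEF, AGJ, BDE, BDJ, BEG, BFG, DFG, DFJ, EFJ, EGJ

Hence C_0 ≅ Z^7, C_1 ≅ Z^21, C_2 ≅ Z^14.

Boundary ∂_1: C_1 → C_0 is given by ∂[p,q] = [q] − [p].
This gives a 7×21 integer matrix of rank 6; reducing to Smith normal form yields diagonal entries (1,1,1,1,1,1).

The boundary map ∂_2: C_2 → C_1 maps a triangle to the signed sum of its edges. For instance
  ∂BDJ = DJ − BJ + BD,
  ∂EFJ = FJ − EJ + EF.
As a 21×14 matrix over Z this has rank 13, with invariant factors (1,1,1,1,1,1,1,1,1,1,1,1,1).

Computing H_k = (kernel of ∂_k) / (image of ∂_{k+1}):

  H_0: rank C_0 − rank ∂_1 = 7 − 6 = 1, and the invariant factors of ∂_1 are all 1, so H_0 = Z.
  H_1: rank ker ∂_1 − rank ∂_2 = (21 − 6) − 13 = 2, and the invariant factors of ∂_2 are all 1, so H_1 = Z^2.
  H_2: rank ker ∂_2 − rank ∂_3 = (14 − 13) − 0 = 1, and there is no ∂_3, so H_2 = Z.

(K is a triangulation of the torus T^2.)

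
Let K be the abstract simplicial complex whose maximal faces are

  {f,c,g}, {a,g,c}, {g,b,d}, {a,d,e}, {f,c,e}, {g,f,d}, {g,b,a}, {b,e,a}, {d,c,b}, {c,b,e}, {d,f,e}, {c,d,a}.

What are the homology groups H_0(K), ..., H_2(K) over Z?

H_0 = Z,  H_1 = Z/2Z,  H_2 = 0.

Take the total order a < b < c < d < e < f < g on the vertex set. Then K (dimension 2) consists of the simplices:

  0-simplices (7): a, b, c, d, e, f, g
  1-simplices (18): ab, ac, ad, ae, ag, bc, bd, be, bg, cd, ce, cf, cg, de, df, dg, ef, fg
  2-simplices (12): abe, abg, acd, acg, ade, bcd, bce, bdg, cef, cfg, def, dfg

giving chain groups C_0 ≅ Z^7, C_1 ≅ Z^18, C_2 ≅ Z^12.

The boundary map ∂_1: C_1 → C_0 is given by ∂[p,q] = [q] − [p].
The resulting 7×18 matrix has rank 6, and its Smith normal form has invariant factors (1,1,1,1,1,1).

∂_2: C_2 → C_1 sends each 2-simplex [p,q,r] to [q,r] − [p,r] + [p,q]. For instance
  ∂abe = be − ae + ab,
  ∂acg = cg − ag + ac.
The resulting 18×12 matrix has rank 12, and its Smith normal form has invariant factors (1,1,1,1,1,1,1,1,1,1,1,2).

Computing H_k = (kernel of ∂_k) / (image of ∂_{k+1}):

  H_0: rank C_0 − rank ∂_1 = 7 − 6 = 1, and the invariant factors of ∂_1 are all 1, so H_0 = Z.
  H_1: rank ker ∂_1 − rank ∂_2 = (18 − 6) − 12 = 0, and ∂_2 has invariant factor 2 > 1, so H_1 = Z/2Z.
  H_2: rank ker ∂_2 − rank ∂_3 = (12 − 12) − 0 = 0, and there is no ∂_3, so H_2 = 0.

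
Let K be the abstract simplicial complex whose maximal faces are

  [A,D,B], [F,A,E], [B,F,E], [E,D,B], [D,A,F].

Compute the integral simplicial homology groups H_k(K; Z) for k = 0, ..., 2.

K has 5 vertices, 10 edges, 5 triangles.
rank ∂_0 = 0, rank ∂_1 = 4 ⇒ b_0 = 5 − 0 − 4 = 1; all invariant factors of ∂_1 are 1 so no torsion. So H_0 ≅ Z.
rank ∂_1 = 4, rank ∂_2 = 5 ⇒ b_1 = 10 − 4 − 5 = 1; all invariant factors of ∂_2 are 1 so no torsion. So H_1 ≅ Z.
rank ∂_2 = 5, rank ∂_3 = 0 ⇒ b_2 = 5 − 5 − 0 = 0. So H_2 ≅ 0.

H_0 = Z,  H_1 = Z,  H_2 = 0.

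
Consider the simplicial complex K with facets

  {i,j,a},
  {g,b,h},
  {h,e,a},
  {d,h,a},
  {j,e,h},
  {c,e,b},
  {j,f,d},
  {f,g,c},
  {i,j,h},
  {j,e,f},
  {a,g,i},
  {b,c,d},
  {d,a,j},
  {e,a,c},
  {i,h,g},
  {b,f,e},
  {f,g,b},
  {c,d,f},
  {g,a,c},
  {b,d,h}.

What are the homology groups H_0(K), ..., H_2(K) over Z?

H_0 = Z,  H_1 = Z ⊕ Z/2,  H_2 = 0.

Fix the vertex order a < b < c < d < e < f < g < h < i < j and write every simplex with vertices in increasing order. Then dim K = 2 and the simplices of K are:

  0-simplices (10): a, b, c, d, e, f, g, h, i, j
  1-simplices (30): ac, ad, ae, ag, ah, ai, aj, bc, bd, be, bf, bg, bh, cd, ce, cf, cg, df, dh, dj, ef, eh, ej, fg, fj, gh, gi, hi, hj, ij
  2-simplices (20): ace, acg, adh, adj, aeh, agi, aij, bcd, bce, bdh, bef, bfg, bgh, cdf, cfg, dfj, efj, ehj, ghi, hij

so the chain groups are C_0 ≅ Z^10, C_1 ≅ Z^30, C_2 ≅ Z^20.

Boundary ∂_1: C_1 → C_0 sends each edge [p,q] (with p < q) to q − p.
This gives a 10×30 integer matrix of rank 9; reducing to Smith normal form yields diagonal entries (1,1,1,1,1,1,1,1,1).

Boundary ∂_2: C_2 → C_1 maps a triangle to the signed sum of its edges. For instance
  ∂ace = ce − ae + ac,
  ∂ehj = hj − ej + eh.
This gives a 30×20 integer matrix of rank 20; reducing to Smith normal form yields diagonal entries (1,1,1,1,1,1,1,1,1,1,1,1,1,1,1,1,1,1,1,2).

Reading off H_k = ker ∂_k / im ∂_{k+1}:

  H_0: rank C_0 − rank ∂_1 = 10 − 9 = 1, and the invariant factors of ∂_1 are all 1, so H_0 ≅ Z.
  H_1: rank ker ∂_1 − rank ∂_2 = (30 − 9) − 20 = 1, and ∂_2 has invariant factor 2 > 1, so H_1 ≅ Z ⊕ Z/2.
  H_2: rank ker ∂_2 − rank ∂_3 = (20 − 20) − 0 = 0, and there is no ∂_3, so H_2 ≅ 0.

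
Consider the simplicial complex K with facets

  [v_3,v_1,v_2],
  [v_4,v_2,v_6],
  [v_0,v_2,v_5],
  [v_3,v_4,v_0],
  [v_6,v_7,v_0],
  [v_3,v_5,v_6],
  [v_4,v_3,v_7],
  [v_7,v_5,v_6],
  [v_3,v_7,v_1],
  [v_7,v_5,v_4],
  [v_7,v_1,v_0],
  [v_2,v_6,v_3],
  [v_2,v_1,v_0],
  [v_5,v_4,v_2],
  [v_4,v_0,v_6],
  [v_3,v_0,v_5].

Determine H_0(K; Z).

Take the total order v_0 < v_1 < v_2 < v_3 < v_4 < v_5 < v_6 < v_7 on the vertex set. Then K (dimension 2) consists of the simplices:

  0-simplices (8): [v_0], [v_1], [v_2], [v_3], [v_4], [v_5], [v_6], [v_7]
  1-simplices (24): (24 of them)
  2-simplices (16): (16 of them)

Hence C_0 ≅ Z^8, C_1 ≅ Z^24, C_2 ≅ Z^16.

Boundary ∂_1: C_1 → C_0 maps an edge to its endpoints' difference, ∂[p,q] = q − p. For instance
  ∂[v_1,v_2] = [v_2] − [v_1].
This gives a 8×24 integer matrix of rank 7; reducing to Smith normal form yields diagonal entries (1,1,1,1,1,1,1).

∂_2: C_2 → C_1 acts by ∂[p,q,r] = [q,r] − [p,r] + [p,q]. For instance
  ∂[v_0,v_6,v_7] = [v_6,v_7] − [v_0,v_7] + [v_0,v_6],
  ∂[v_0,v_2,v_5] = [v_2,v_5] − [v_0,v_5] + [v_0,v_2].
The 24×16 boundary matrix has rank 15 and Smith normal form diag(1,1,1,1,1,1,1,1,1,1,1,1,1,1,1).

From H_k ≅ ker(∂_k) / im(∂_{k+1}) we obtain:

  H_0: rank C_0 − rank ∂_1 = 8 − 7 = 1, and the invariant factors of ∂_1 are all 1, so H_0 ≅ Z.

H_0 ≅ Z.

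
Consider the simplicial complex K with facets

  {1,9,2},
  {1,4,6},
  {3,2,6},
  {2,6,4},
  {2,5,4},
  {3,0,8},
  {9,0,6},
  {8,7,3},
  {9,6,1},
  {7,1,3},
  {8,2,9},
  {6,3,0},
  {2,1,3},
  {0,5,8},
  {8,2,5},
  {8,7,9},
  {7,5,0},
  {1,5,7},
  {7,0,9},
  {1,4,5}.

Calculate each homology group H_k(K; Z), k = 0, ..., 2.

Fix the vertex order 0 < 1 < 2 < 3 < 4 < 5 < 6 < 7 < 8 < 9 and write every simplex with vertices in increasing order. Then dim K = 2 and the simplices of K are:

  0-simplices (10): [0], [1], [2], [3], [4], [5], [6], [7], [8], [9]
  1-simplices (30): (30 of them)
  2-simplices (20): (20 of them)

Hence C_0 ≅ Z^10, C_1 ≅ Z^30, C_2 ≅ Z^20.

The boundary map ∂_1: C_1 → C_0 is given by ∂[p,q] = [q] − [p].
The resulting 10×30 matrix has rank 9, and its Smith normal form has invariant factors (1,1,1,1,1,1,1,1,1).

∂_2: C_2 → C_1 maps a triangle to the signed sum of its edges. For instance
  ∂[1,3,7] = [3,7] − [1,7] + [1,3],
  ∂[2,4,6] = [4,6] − [2,6] + [2,4].
As a 30×20 matrix over Z this has rank 20, with invariant factors (1,1,1,1,1,1,1,1,1,1,1,1,1,1,1,1,1,1,1,2).

Reading off H_k = ker ∂_k / im ∂_{k+1}:

  H_0: rank C_0 − rank ∂_1 = 10 − 9 = 1, and the invariant factors of ∂_1 are all 1, so H_0 = Z.
  H_1: rank ker ∂_1 − rank ∂_2 = (30 − 9) − 20 = 1, and ∂_2 has invariant factor 2 > 1, so H_1 = Z × Z/2.
  H_2: rank ker ∂_2 − rank ∂_3 = (20 − 20) − 0 = 0, and there is no ∂_3, so H_2 = 0.

(K is a triangulation of the Klein bottle.)

H_0 ≅ Z,  H_1 ≅ Z × Z/2,  H_2 = 0.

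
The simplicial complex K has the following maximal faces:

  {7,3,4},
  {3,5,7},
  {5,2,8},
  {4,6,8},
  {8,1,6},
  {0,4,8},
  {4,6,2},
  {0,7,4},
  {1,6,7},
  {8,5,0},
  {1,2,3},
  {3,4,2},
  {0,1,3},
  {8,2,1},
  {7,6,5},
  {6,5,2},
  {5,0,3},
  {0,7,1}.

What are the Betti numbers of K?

Fix the vertex order 0 < 1 < 2 < 3 < 4 < 5 < 6 < 7 < 8 and write every simplex with vertices in increasing order. Then dim K = 2 and the simplices of K are:

  0-simplices (9): [0], [1], [2], [3], [4], [5], [6], [7], [8]
  1-simplices (27): (27 of them)
  2-simplices (18): [0,1,3], [0,1,7], [0,3,5], [0,4,7], [0,4,8], [0,5,8], [1,2,3], [1,2,8], [1,6,7], [1,6,8], [2,3,4], [2,4,6], [2,5,6], [2,5,8], [3,4,7], [3,5,7], [4,6,8], [5,6,7]

so the chain groups are C_0 ≅ Z^9, C_1 ≅ Z^27, C_2 ≅ Z^18.

Boundary ∂_1: C_1 → C_0 maps an edge to its endpoints' difference, ∂[p,q] = q − p. For instance
  ∂[0,5] = [5] − [0].
The 9×27 boundary matrix has rank 8 and Smith normal form diag(1,1,1,1,1,1,1,1).

The boundary map ∂_2: C_2 → C_1 sends each 2-simplex [p,q,r] to [q,r] − [p,r] + [p,q]. For instance
  ∂[1,6,7] = [6,7] − [1,7] + [1,6],
  ∂[1,6,8] = [6,8] − [1,8] + [1,6].
As a 27×18 matrix over Z this has rank 18, with invariant factors (1,1,1,1,1,1,1,1,1,1,1,1,1,1,1,1,1,2).

Reading off H_k = ker ∂_k / im ∂_{k+1}:

  H_0: rank C_0 − rank ∂_1 = 9 − 8 = 1, and the invariant factors of ∂_1 are all 1, so H_0 = Z.
  H_1: rank ker ∂_1 − rank ∂_2 = (27 − 8) − 18 = 1, and ∂_2 has invariant factor 2 > 1, so H_1 = Z ⊕ Z/2Z.
  H_2: rank ker ∂_2 − rank ∂_3 = (18 − 18) − 0 = 0, and there is no ∂_3, so H_2 = 0.

Hence the Betti numbers are b_0 = 1, b_1 = 1, b_2 = 0.

b_0 = 1, b_1 = 1, b_2 = 0.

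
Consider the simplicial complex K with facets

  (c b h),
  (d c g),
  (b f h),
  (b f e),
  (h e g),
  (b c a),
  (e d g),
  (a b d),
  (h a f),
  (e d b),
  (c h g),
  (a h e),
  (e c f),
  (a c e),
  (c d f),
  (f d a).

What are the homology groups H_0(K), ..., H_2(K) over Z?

Fix the vertex order a < b < c < d < e < f < g < h and write every simplex with vertices in increasing order. Then dim K = 2 and the simplices of K are:

  0-simplices (8): a, b, c, d, e, f, g, h
  1-simplices (24): ab, ac, ad, ae, af, ah, bc, bd, be, bf, bh, cd, ce, cf, cg, ch, de, df, dg, ef, eg, eh, fh, gh
  2-simplices (16): abc, abd, ace, adf, aeh, afh, bch, bde, bef, bfh, cdf, cdg, cef, cgh, deg, egh

so the chain groups are C_0 ≅ Z^8, C_1 ≅ Z^24, C_2 ≅ Z^16.

Boundary ∂_1: C_1 → C_0 sends each edge [p,q] (with p < q) to q − p.
The 8×24 boundary matrix has rank 7 and Smith normal form diag(1,1,1,1,1,1,1).

The boundary map ∂_2: C_2 → C_1 maps a triangle to the signed sum of its edges. For instance
  ∂deg = eg − dg + de,
  ∂abd = bd − ad + ab.
The 24×16 boundary matrix has rank 15 and Smith normal form diag(1,1,1,1,1,1,1,1,1,1,1,1,1,1,1).

Now H_k = ker ∂_k / im ∂_{k+1}, so:

  H_0: rank C_0 − rank ∂_1 = 8 − 7 = 1, and the invariant factors of ∂_1 are all 1, so H_0 ≅ Z.
  H_1: rank ker ∂_1 − rank ∂_2 = (24 − 7) − 15 = 2, and the invariant factors of ∂_2 are all 1, so H_1 ≅ Z^2.
  H_2: rank ker ∂_2 − rank ∂_3 = (16 − 15) − 0 = 1, and there is no ∂_3, so H_2 ≅ Z.

H_0 ≅ Z,  H_1 ≅ Z^2,  H_2 ≅ Z.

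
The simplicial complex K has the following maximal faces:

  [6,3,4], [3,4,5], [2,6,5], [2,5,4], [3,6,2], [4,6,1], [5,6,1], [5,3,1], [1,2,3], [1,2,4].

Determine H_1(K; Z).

H_1 ≅ Z/2.

Fix the vertex order 1 < 2 < 3 < 4 < 5 < 6 and write every simplex with vertices in increasing order. Then dim K = 2 and the simplices of K are:

  0-simplices (6): [1], [2], [3], [4], [5], [6]
  1-simplices (15): [1,2], [1,3], [1,4], [1,5], [1,6], [2,3], [2,4], [2,5], [2,6], [3,4], [3,5], [3,6], [4,5], [4,6], [5,6]
  2-simplices (10): [1,2,3], [1,2,4], [1,3,5], [1,4,6], [1,5,6], [2,3,6], [2,4,5], [2,5,6], [3,4,5], [3,4,6]

so the chain groups are C_0 ≅ Z^6, C_1 ≅ Z^15, C_2 ≅ Z^10.

The boundary map ∂_1: C_1 → C_0 is given by ∂[p,q] = [q] − [p]. For instance
  ∂[3,4] = [4] − [3].
This gives a 6×15 integer matrix of rank 5; reducing to Smith normal form yields diagonal entries (1,1,1,1,1).

∂_2: C_2 → C_1 acts by ∂[p,q,r] = [q,r] − [p,r] + [p,q]. For instance
  ∂[3,4,6] = [4,6] − [3,6] + [3,4],
  ∂[1,4,6] = [4,6] − [1,6] + [1,4].
This gives a 15×10 integer matrix of rank 10; reducing to Smith normal form yields diagonal entries (1,1,1,1,1,1,1,1,1,2).

Reading off H_k = ker ∂_k / im ∂_{k+1}:

  H_1: rank ker ∂_1 − rank ∂_2 = (15 − 5) − 10 = 0, and ∂_2 has invariant factor 2 > 1, so H_1 = Z/2.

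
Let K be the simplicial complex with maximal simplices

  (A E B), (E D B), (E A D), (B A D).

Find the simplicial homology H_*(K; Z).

Fix the vertex order A < B < D < E and write every simplex with vertices in increasing order. Then dim K = 2 and the simplices of K are:

  0-simplices (4): A, B, D, E
  1-simplices (6): AB, AD, AE, BD, BE, DE
  2-simplices (4): ABD, ABE, ADE, BDE

giving chain groups C_0 ≅ Z^4, C_1 ≅ Z^6, C_2 ≅ Z^4.

∂_1: C_1 → C_0 is given by ∂[p,q] = [q] − [p].
As a 4×6 matrix over Z this has rank 3, with invariant factors (1,1,1).

The boundary map ∂_2: C_2 → C_1 acts by ∂[p,q,r] = [q,r] − [p,r] + [p,q]. For instance
  ∂ABD = BD − AD + AB,
  ∂ADE = DE − AE + AD.
The resulting 6×4 matrix has rank 3, and its Smith normal form has invariant factors (1,1,1).

Reading off H_k = ker ∂_k / im ∂_{k+1}:

  H_0: rank C_0 − rank ∂_1 = 4 − 3 = 1, and the invariant factors of ∂_1 are all 1, so H_0 = Z.
  H_1: rank ker ∂_1 − rank ∂_2 = (6 − 3) − 3 = 0, and the invariant factors of ∂_2 are all 1, so H_1 = 0.
  H_2: rank ker ∂_2 − rank ∂_3 = (4 − 3) − 0 = 1, and there is no ∂_3, so H_2 = Z.

As a check, the Euler characteristic is 4 − 6 + 4 = 2, which agrees with 1 − 0 + 1 = 2.

H_0 = Z,  H_1 = 0,  H_2 = Z.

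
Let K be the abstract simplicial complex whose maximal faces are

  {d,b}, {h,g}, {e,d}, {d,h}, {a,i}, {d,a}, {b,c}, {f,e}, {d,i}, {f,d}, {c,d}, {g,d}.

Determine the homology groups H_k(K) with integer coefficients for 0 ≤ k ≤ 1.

H_0 = Z,  H_1 = Z^4.

Order the vertices as a < b < c < d < e < f < g < h < i. Listing each simplex with vertices in this order, K has dimension 1 with simplices:

  0-simplices (9): a, b, c, d, e, f, g, h, i
  1-simplices (12): ad, ai, bc, bd, cd, de, df, dg, dh, di, ef, gh

giving chain groups C_0 ≅ Z^9, C_1 ≅ Z^12.

∂_1: C_1 → C_0 sends each edge [p,q] (with p < q) to q − p. For instance
  ∂ai = i − a.
The 9×12 boundary matrix has rank 8 and Smith normal form diag(1,1,1,1,1,1,1,1).

From H_k ≅ ker(∂_k) / im(∂_{k+1}) we obtain:

  H_0: rank C_0 − rank ∂_1 = 9 − 8 = 1, and the invariant factors of ∂_1 are all 1, so H_0 ≅ Z.
  H_1: rank ker ∂_1 − rank ∂_2 = (12 − 8) − 0 = 4, and there is no ∂_2, so H_1 ≅ Z^4.

(K is a triangulation of a wedge of 4 circles.)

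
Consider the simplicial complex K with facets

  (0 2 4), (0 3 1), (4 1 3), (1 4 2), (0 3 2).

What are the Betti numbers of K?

b_0 = 1, b_1 = 1, b_2 = 0.

We work with the vertex ordering 0 < 1 < 2 < 3 < 4. The simplices of K, each written with vertices in increasing order, are:

  0-simplices (5): [0], [1], [2], [3], [4]
  1-simplices (10): [0,1], [0,2], [0,3], [0,4], [1,2], [1,3], [1,4], [2,3], [2,4], [3,4]
  2-simplices (5): [0,1,3], [0,2,3], [0,2,4], [1,2,4], [1,3,4]

giving chain groups C_0 ≅ Z^5, C_1 ≅ Z^10, C_2 ≅ Z^5.

Boundary ∂_1: C_1 → C_0 sends each edge [p,q] (with p < q) to q − p. For instance
  ∂[2,3] = [3] − [2].
As a 5×10 matrix over Z this has rank 4, with invariant factors (1,1,1,1).

∂_2: C_2 → C_1 maps a triangle to the signed sum of its edges. For instance
  ∂[0,2,3] = [2,3] − [0,3] + [0,2],
  ∂[1,3,4] = [3,4] − [1,4] + [1,3].
The resulting 10×5 matrix has rank 5, and its Smith normal form has invariant factors (1,1,1,1,1).

Computing H_k = (kernel of ∂_k) / (image of ∂_{k+1}):

  H_0: rank C_0 − rank ∂_1 = 5 − 4 = 1, and the invariant factors of ∂_1 are all 1, so H_0 = Z.
  H_1: rank ker ∂_1 − rank ∂_2 = (10 − 4) − 5 = 1, and the invariant factors of ∂_2 are all 1, so H_1 = Z.
  H_2: rank ker ∂_2 − rank ∂_3 = (5 − 5) − 0 = 0, and there is no ∂_3, so H_2 = 0.

Hence the Betti numbers are b_0 = 1, b_1 = 1, b_2 = 0.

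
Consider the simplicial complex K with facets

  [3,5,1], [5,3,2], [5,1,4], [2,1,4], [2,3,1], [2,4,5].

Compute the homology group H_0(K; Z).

H_0 = Z.

K has 5 vertices, 9 edges, 6 triangles.
rank ∂_0 = 0, rank ∂_1 = 4 ⇒ b_0 = 5 − 0 − 4 = 1; all invariant factors of ∂_1 are 1 so no torsion. So H_0 ≅ Z.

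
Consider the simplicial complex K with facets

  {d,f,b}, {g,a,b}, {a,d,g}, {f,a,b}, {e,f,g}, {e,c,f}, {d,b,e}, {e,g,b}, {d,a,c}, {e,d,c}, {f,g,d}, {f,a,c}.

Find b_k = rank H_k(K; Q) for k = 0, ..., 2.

Fix the vertex order a < b < c < d < e < f < g and write every simplex with vertices in increasing order. Then dim K = 2 and the simplices of K are:

  0-simplices (7): a, b, c, d, e, f, g
  1-simplices (18): ab, ac, ad, af, ag, bd, be, bf, bg, cd, ce, cf, de, df, dg, ef, eg, fg
  2-simplices (12): abf, abg, acd, acf, adg, bde, bdf, beg, cde, cef, dfg, efg

so the chain groups are C_0 ≅ Z^7, C_1 ≅ Z^18, C_2 ≅ Z^12.

Boundary ∂_1: C_1 → C_0 is given by ∂[p,q] = [q] − [p].
This gives a 7×18 integer matrix of rank 6; reducing to Smith normal form yields diagonal entries (1,1,1,1,1,1).

Boundary ∂_2: C_2 → C_1 maps a triangle to the signed sum of its edges. For instance
  ∂adg = dg − ag + ad,
  ∂dfg = fg − dg + df.
As a 18×12 matrix over Z this has rank 12, with invariant factors (1,1,1,1,1,1,1,1,1,1,1,2).

Now H_k = ker ∂_k / im ∂_{k+1}, so:

  H_0: rank C_0 − rank ∂_1 = 7 − 6 = 1, and the invariant factors of ∂_1 are all 1, so H_0 ≅ Z.
  H_1: rank ker ∂_1 − rank ∂_2 = (18 − 6) − 12 = 0, and ∂_2 has invariant factor 2 > 1, so H_1 ≅ Z/2.
  H_2: rank ker ∂_2 − rank ∂_3 = (12 − 12) − 0 = 0, and there is no ∂_3, so H_2 ≅ 0.

As a check, the Euler characteristic is 7 − 18 + 12 = 1, which agrees with 1 − 0 + 0 = 1.
(K is a triangulation of the real projective plane RP^2.)

Hence the Betti numbers are b_0 = 1, b_1 = 0, b_2 = 0.

b_0 = 1, b_1 = 0, b_2 = 0.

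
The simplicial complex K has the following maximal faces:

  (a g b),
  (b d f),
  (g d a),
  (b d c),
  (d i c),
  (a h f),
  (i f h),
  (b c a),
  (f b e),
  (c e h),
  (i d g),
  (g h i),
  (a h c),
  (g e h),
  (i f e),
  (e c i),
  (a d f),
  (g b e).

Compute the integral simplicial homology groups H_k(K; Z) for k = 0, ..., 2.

H_0 = Z,  H_1 = Z ⊕ Z/2,  H_2 = 0.

Fix the vertex order a < b < c < d < e < f < g < h < i and write every simplex with vertices in increasing order. Then dim K = 2 and the simplices of K are:

  0-simplices (9): a, b, c, d, e, f, g, h, i
  1-simplices (27): ab, ac, ad, af, ag, ah, bc, bd, be, bf, bg, cd, ce, ch, ci, df, dg, di, ef, eg, eh, ei, fh, fi, gh, gi, hi
  2-simplices (18): abc, abg, ach, adf, adg, afh, bcd, bdf, bef, beg, cdi, ceh, cei, dgi, efi, egh, fhi, ghi

Hence C_0 ≅ Z^9, C_1 ≅ Z^27, C_2 ≅ Z^18.

Boundary ∂_1: C_1 → C_0 sends each edge [p,q] (with p < q) to q − p. For instance
  ∂be = e − b.
As a 9×27 matrix over Z this has rank 8, with invariant factors (1,1,1,1,1,1,1,1).

Boundary ∂_2: C_2 → C_1 maps a triangle to the signed sum of its edges. For instance
  ∂ach = ch − ah + ac,
  ∂bef = ef − bf + be.
As a 27×18 matrix over Z this has rank 18, with invariant factors (1,1,1,1,1,1,1,1,1,1,1,1,1,1,1,1,1,2).

From H_k ≅ ker(∂_k) / im(∂_{k+1}) we obtain:

  H_0: rank C_0 − rank ∂_1 = 9 − 8 = 1, and the invariant factors of ∂_1 are all 1, so H_0 ≅ Z.
  H_1: rank ker ∂_1 − rank ∂_2 = (27 − 8) − 18 = 1, and ∂_2 has invariant factor 2 > 1, so H_1 ≅ Z ⊕ Z/2.
  H_2: rank ker ∂_2 − rank ∂_3 = (18 − 18) − 0 = 0, and there is no ∂_3, so H_2 ≅ 0.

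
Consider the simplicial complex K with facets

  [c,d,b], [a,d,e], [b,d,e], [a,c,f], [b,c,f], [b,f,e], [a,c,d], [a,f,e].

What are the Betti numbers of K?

b_0 = 1, b_1 = 0, b_2 = 1.

K has 6 vertices, 12 edges, 8 triangles.
rank ∂_0 = 0, rank ∂_1 = 5 ⇒ b_0 = 6 − 0 − 5 = 1; all invariant factors of ∂_1 are 1 so no torsion. So H_0 = Z.
rank ∂_1 = 5, rank ∂_2 = 7 ⇒ b_1 = 12 − 5 − 7 = 0; all invariant factors of ∂_2 are 1 so no torsion. So H_1 = 0.
rank ∂_2 = 7, rank ∂_3 = 0 ⇒ b_2 = 8 − 7 − 0 = 1. So H_2 = Z.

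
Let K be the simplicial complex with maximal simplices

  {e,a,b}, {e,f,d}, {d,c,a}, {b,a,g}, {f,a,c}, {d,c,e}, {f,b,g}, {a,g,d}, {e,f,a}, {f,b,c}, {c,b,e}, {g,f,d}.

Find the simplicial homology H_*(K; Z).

We work with the vertex ordering a < b < c < d < e < f < g. The simplices of K, each written with vertices in increasing order, are:

  0-simplices (7): a, b, c, d, e, f, g
  1-simplices (18): ab, ac, ad, ae, af, ag, bc, be, bf, bg, cd, ce, cf, de, df, dg, ef, fg
  2-simplices (12): abe, abg, acd, acf, adg, aef, bce, bcf, bfg, cde, def, dfg

giving chain groups C_0 ≅ Z^7, C_1 ≅ Z^18, C_2 ≅ Z^12.

The boundary map ∂_1: C_1 → C_0 is given by ∂[p,q] = [q] − [p].
The resulting 7×18 matrix has rank 6, and its Smith normal form has invariant factors (1,1,1,1,1,1).

∂_2: C_2 → C_1 acts by ∂[p,q,r] = [q,r] − [p,r] + [p,q]. For instance
  ∂acd = cd − ad + ac,
  ∂aef = ef − af + ae.
This gives a 18×12 integer matrix of rank 12; reducing to Smith normal form yields diagonal entries (1,1,1,1,1,1,1,1,1,1,1,2).

Computing H_k = (kernel of ∂_k) / (image of ∂_{k+1}):

  H_0: rank C_0 − rank ∂_1 = 7 − 6 = 1, and the invariant factors of ∂_1 are all 1, so H_0 = Z.
  H_1: rank ker ∂_1 − rank ∂_2 = (18 − 6) − 12 = 0, and ∂_2 has invariant factor 2 > 1, so H_1 = Z/2Z.
  H_2: rank ker ∂_2 − rank ∂_3 = (12 − 12) − 0 = 0, and there is no ∂_3, so H_2 = 0.

As a check, the Euler characteristic is 7 − 18 + 12 = 1, which agrees with 1 − 0 + 0 = 1.
(K is a triangulation of the real projective plane RP^2.)

H_0 = Z,  H_1 = Z/2Z,  H_2 = 0.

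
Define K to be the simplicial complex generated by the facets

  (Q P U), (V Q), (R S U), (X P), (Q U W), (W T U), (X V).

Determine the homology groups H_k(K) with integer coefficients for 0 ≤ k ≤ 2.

H_0 ≅ Z,  H_1 ≅ Z,  H_2 = 0.

Fix the vertex order P < Q < R < S < T < U < V < W < X and write every simplex with vertices in increasing order. Then dim K = 2 and the simplices of K are:

  0-simplices (9): P, Q, R, S, T, U, V, W, X
  1-simplices (13): PQ, PU, PX, QU, QV, QW, RS, RU, SU, TU, TW, UW, VX
  2-simplices (4): PQU, QUW, RSU, TUW

Hence C_0 ≅ Z^9, C_1 ≅ Z^13, C_2 ≅ Z^4.

Boundary ∂_1: C_1 → C_0 sends each edge [p,q] (with p < q) to q − p. For instance
  ∂TW = W − T.
The resulting 9×13 matrix has rank 8, and its Smith normal form has invariant factors (1,1,1,1,1,1,1,1).

The boundary map ∂_2: C_2 → C_1 sends each 2-simplex [p,q,r] to [q,r] − [p,r] + [p,q]. For instance
  ∂PQU = QU − PU + PQ,
  ∂RSU = SU − RU + RS.
As a 13×4 matrix over Z this has rank 4, with invariant factors (1,1,1,1).

Computing H_k = (kernel of ∂_k) / (image of ∂_{k+1}):

  H_0: rank C_0 − rank ∂_1 = 9 − 8 = 1, and the invariant factors of ∂_1 are all 1, so H_0 ≅ Z.
  H_1: rank ker ∂_1 − rank ∂_2 = (13 − 8) − 4 = 1, and the invariant factors of ∂_2 are all 1, so H_1 ≅ Z.
  H_2: rank ker ∂_2 − rank ∂_3 = (4 − 4) − 0 = 0, and there is no ∂_3, so H_2 ≅ 0.

As a check, the Euler characteristic is 9 − 13 + 4 = 0, which agrees with 1 − 1 + 0 = 0.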